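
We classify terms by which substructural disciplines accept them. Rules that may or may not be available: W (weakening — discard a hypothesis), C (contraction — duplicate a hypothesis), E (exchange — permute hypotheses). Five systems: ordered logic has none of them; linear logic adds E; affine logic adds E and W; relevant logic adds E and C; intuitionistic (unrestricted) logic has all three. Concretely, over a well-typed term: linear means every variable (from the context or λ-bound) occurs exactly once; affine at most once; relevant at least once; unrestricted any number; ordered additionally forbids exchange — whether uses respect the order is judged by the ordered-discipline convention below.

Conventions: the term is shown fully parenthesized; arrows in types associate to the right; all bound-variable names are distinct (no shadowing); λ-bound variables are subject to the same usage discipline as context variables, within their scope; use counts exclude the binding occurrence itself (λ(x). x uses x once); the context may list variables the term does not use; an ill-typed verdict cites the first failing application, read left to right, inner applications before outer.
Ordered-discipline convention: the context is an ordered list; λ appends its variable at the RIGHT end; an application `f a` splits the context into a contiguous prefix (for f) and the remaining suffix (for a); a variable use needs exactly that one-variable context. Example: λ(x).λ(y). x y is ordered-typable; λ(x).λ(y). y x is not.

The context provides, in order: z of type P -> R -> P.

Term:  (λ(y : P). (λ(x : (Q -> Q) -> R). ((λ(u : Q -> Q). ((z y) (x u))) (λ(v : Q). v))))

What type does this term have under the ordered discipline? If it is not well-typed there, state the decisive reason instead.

term : P -> ((Q -> Q) -> R) -> P
use counts: z=1; y (λ-bound)=1; x (λ-bound)=1; u (λ-bound)=1; v (λ-bound)=1
left-to-right use order: z, y, x, u, v
typing: ✓ — P -> ((Q -> Q) -> R) -> P
across the five disciplines: ordered ✓; linear ✓; affine ✓; relevant ✓; unrestricted ✓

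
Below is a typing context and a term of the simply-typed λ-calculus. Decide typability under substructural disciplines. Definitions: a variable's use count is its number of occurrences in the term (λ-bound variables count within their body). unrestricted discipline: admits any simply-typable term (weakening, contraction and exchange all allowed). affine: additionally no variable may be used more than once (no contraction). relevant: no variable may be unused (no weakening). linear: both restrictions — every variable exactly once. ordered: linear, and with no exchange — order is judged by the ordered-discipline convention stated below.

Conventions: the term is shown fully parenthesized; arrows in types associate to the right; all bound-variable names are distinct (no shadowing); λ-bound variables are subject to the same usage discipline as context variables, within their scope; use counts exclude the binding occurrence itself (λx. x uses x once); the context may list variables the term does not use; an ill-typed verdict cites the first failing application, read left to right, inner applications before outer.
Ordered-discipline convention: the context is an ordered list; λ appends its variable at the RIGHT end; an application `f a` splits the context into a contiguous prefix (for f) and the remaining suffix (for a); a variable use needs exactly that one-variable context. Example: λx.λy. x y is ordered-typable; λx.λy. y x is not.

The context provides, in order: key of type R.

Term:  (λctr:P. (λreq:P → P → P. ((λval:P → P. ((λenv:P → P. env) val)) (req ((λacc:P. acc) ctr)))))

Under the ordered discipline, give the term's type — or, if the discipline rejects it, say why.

not well-typed under ordered — key left unused
usage: key ×0, ctr (λ-bound) ×1, req (λ-bound) ×1, val (λ-bound) ×1, env (λ-bound) ×1, acc (λ-bound) ×1
use order (left to right): env, val, req, acc, ctr
typing: well-typed — term : P → (P → P → P) → P → P
all disciplines: ordered ✗, linear ✗, affine ✓, relevant ✗, unrestricted ✓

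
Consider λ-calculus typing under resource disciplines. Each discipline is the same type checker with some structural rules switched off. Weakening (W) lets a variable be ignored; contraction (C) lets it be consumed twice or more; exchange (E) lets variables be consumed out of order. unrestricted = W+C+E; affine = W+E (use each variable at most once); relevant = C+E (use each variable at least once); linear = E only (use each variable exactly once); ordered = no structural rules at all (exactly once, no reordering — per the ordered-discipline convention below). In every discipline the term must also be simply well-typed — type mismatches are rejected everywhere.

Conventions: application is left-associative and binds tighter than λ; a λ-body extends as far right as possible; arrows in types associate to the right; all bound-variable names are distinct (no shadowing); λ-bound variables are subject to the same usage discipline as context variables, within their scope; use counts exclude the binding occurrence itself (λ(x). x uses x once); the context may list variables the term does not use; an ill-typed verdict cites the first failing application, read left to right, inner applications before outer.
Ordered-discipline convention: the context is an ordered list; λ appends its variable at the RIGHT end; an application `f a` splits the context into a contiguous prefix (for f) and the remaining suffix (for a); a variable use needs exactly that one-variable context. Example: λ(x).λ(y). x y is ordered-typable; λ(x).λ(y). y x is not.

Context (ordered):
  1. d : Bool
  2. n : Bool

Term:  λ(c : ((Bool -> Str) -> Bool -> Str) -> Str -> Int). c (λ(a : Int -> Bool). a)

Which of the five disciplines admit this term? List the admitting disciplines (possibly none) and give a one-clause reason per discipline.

admitted by: none
counts: d ×0, n ×0, c (λ-bound) ×1, a (λ-bound) ×1
use order (left to right): c, a
typing: ill-typed: an argument (Int -> Bool) -> Int -> Bool mismatches the expected (Bool -> Str) -> Bool -> Str
ordered: ✗, fails simple typing
linear: ✗, a type mismatch blocks all five
affine: ✗, the type mismatch rejects it
relevant: ✗, not simply typable
unrestricted: ✗, fails simple typing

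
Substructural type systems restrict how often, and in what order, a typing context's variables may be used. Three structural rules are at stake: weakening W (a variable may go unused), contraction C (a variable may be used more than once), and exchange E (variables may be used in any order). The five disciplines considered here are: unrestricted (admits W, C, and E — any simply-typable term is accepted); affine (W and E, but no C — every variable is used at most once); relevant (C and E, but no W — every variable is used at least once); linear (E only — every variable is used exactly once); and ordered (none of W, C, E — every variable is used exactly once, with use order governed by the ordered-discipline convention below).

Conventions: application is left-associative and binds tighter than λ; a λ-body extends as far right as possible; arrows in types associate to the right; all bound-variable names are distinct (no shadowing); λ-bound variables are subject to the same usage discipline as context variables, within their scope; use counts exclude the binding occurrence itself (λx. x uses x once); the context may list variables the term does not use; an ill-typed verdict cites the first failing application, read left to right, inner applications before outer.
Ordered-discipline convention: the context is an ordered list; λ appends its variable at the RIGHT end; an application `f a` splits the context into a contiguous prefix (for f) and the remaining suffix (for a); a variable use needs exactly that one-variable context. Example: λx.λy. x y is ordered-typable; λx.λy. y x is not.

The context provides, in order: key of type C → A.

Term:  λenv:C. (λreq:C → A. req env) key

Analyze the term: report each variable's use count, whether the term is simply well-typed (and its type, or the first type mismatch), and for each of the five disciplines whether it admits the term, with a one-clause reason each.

variable uses: key ×1; env [bound] ×1; req [bound] ×1
use order (left to right): req, env, key
typing: the term checks, with type C → A
ordered: ✗ — no contiguous prefix/suffix split fits req, env, key
linear: ✓ — each of key, env, req used exactly once
affine: ✓ — key, env, req: no repeats, contraction unneeded
relevant: ✓ — none of key, env, req goes unused
unrestricted: ✓ — well-typed at C → A; no restrictions here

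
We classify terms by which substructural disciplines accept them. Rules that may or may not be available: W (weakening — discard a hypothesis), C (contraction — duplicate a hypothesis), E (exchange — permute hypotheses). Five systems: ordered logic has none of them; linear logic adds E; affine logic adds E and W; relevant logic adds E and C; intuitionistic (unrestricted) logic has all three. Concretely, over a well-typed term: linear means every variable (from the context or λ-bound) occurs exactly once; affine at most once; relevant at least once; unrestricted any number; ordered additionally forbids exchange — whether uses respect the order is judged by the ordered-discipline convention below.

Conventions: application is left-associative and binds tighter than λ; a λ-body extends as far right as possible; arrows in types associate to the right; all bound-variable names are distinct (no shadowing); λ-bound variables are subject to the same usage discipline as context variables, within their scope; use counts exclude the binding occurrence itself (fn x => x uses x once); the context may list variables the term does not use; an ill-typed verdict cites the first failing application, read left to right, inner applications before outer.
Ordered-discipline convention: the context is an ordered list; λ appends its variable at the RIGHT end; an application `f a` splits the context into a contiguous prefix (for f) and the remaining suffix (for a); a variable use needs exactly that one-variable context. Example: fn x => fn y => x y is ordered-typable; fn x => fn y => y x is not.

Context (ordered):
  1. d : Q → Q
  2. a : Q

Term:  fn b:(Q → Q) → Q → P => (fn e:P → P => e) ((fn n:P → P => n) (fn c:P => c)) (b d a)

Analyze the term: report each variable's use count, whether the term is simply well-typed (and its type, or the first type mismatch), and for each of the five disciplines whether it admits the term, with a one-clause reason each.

variable uses: d: 1×, a: 1×, b [bound]: 1×, e [bound]: 1×, n [bound]: 1×, c [bound]: 1×
left-to-right use order: e, n, c, b, d, a
typing: well-typed at ((Q → Q) → Q → P) → P
ordered ✗ (no ordered split (uses run e, n, c, b, d, a))
linear ✓ (each of d, a, b, e, n, c used exactly once)
affine ✓ (no duplicate uses among d, a, b, e, n, c)
relevant ✓ (at least one use each (d, a, b, e, n, c))
unrestricted ✓ (type-checks (((Q → Q) → Q → P) → P) and nothing is barred)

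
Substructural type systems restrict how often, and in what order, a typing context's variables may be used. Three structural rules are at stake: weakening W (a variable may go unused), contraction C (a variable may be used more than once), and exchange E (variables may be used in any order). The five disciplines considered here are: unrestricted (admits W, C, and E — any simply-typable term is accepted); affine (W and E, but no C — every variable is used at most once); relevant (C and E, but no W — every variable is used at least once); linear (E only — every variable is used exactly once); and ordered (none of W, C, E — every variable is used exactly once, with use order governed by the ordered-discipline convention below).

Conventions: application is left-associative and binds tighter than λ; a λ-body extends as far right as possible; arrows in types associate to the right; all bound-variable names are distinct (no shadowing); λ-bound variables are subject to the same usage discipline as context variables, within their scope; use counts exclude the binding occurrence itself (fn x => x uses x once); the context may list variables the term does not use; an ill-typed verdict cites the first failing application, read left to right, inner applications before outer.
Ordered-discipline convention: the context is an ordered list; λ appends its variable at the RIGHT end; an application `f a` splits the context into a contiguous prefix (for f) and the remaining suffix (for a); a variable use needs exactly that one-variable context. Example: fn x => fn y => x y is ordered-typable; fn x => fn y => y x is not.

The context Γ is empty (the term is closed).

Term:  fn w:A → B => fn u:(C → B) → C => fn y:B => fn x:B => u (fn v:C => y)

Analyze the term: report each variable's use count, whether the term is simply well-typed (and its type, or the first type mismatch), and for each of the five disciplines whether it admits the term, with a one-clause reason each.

use counts: w (λ-bound) ×0; u (λ-bound) ×1; y (λ-bound) ×1; x (λ-bound) ×0; v (λ-bound) ×0
order of uses: u, y
typing: well-typed at (A → B) → ((C → B) → C) → B → B → C
ordered: ✗, needs weakening: w, x, v unused
linear: ✗, needs weakening: w, x, v unused
affine: ✓, no duplicate uses among w, u, y, x, v
relevant: ✗, needs weakening: w, x, v unused
unrestricted: ✓, typability at (A → B) → ((C → B) → C) → B → B → C is all that's needed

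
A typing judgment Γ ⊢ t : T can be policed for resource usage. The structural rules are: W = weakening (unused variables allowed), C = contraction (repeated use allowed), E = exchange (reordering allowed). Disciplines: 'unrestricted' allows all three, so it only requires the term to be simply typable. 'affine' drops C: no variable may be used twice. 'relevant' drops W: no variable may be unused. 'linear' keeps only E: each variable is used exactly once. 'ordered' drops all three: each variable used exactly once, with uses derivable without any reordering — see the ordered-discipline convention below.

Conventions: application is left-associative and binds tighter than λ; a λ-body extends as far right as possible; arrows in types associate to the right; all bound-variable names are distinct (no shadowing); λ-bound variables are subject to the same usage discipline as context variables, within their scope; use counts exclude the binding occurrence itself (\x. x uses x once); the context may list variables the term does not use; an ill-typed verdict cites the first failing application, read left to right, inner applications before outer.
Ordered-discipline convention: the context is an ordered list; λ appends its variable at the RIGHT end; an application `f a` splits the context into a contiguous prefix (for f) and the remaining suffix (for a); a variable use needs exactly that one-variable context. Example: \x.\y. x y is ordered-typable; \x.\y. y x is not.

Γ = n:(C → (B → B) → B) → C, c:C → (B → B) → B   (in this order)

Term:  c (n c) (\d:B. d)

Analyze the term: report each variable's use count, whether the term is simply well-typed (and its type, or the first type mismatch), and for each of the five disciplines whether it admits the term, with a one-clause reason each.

use counts: n: 1×, c: 2×, d [bound]: 1×
left-to-right use order: c, n, c, d
typing: the term checks, with type B
ordered ✗ (needs contraction — c ×2)
linear ✗ (needs contraction — c ×2)
affine ✗ (needs contraction — c ×2)
relevant ✓ (n, c, d: all used, weakening unneeded)
unrestricted ✓ (type-checks (B) and nothing is barred)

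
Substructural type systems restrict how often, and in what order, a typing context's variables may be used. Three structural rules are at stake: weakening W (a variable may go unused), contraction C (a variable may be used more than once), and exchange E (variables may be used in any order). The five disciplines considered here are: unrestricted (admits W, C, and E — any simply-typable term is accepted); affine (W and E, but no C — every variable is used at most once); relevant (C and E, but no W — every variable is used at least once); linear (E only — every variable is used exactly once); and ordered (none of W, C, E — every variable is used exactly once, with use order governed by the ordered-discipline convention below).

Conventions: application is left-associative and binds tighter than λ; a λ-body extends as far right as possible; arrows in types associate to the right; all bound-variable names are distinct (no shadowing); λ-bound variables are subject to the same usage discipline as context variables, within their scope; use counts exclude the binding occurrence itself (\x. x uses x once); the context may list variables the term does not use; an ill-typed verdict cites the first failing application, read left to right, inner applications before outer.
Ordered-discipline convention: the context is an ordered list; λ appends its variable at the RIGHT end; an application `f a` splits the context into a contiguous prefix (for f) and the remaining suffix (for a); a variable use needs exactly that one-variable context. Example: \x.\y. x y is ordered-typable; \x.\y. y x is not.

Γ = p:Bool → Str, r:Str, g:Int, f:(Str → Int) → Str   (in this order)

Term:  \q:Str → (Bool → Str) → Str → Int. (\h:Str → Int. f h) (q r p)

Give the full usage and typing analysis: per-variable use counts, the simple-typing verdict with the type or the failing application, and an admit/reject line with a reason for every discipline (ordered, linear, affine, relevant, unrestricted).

usage: p ×1; r ×1; g ×0; f ×1; q (λ-bound) ×1; h (λ-bound) ×1
order of uses: f, h, q, r, p
typing: well-typed — term : (Str → (Bool → Str) → Str → Int) → Str
ordered: ✗ — needs weakening: g unused
linear: ✗ — needs weakening: g unused
affine: ✓ — p, r, g, f, q, h: no repeats, contraction unneeded
relevant: ✗ — needs weakening: g unused
unrestricted: ✓ — well-typed at (Str → (Bool → Str) → Str → Int) → Str; no restrictions here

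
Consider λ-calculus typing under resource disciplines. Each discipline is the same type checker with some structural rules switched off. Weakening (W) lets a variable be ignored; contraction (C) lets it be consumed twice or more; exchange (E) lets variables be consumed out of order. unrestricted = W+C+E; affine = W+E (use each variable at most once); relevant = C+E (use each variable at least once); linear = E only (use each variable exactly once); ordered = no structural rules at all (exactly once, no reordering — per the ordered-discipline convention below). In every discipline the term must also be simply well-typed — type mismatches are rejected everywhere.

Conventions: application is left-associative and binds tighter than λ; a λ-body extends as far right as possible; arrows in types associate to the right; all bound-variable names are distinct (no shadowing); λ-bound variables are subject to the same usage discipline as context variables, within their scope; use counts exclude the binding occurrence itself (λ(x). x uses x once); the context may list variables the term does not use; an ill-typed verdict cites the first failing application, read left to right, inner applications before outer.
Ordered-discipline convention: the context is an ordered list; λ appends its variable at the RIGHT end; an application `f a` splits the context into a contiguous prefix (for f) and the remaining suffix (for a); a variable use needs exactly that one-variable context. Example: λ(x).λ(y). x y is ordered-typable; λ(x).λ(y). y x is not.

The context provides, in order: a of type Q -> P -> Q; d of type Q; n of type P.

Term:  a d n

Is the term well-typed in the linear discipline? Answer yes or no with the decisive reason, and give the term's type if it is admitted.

yes — single use per variable (a, d, n); term : Q
usage: a: 1×; d: 1×; n: 1×
left-to-right use order: a, d, n
typing: the term checks, with type Q
per-discipline verdicts: ordered ✓, linear ✓, affine ✓, relevant ✓, unrestricted ✓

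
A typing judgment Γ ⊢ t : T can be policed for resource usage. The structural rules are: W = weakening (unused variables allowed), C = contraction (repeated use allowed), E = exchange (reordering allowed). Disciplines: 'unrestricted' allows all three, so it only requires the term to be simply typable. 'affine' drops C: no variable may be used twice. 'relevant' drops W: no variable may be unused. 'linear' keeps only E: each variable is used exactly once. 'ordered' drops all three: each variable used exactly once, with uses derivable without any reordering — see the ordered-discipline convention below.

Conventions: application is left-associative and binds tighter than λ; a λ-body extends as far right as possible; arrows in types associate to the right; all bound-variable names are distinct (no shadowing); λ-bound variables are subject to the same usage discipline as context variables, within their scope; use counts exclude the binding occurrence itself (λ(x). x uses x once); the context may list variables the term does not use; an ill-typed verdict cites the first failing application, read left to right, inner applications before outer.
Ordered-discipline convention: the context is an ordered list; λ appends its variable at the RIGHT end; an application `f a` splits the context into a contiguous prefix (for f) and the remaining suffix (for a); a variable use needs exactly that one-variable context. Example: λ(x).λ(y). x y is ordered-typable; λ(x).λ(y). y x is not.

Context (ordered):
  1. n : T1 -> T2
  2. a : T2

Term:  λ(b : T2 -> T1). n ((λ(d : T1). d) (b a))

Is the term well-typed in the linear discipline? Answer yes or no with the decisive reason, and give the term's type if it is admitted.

yes — exactly-once usage across n, a, b, d; term : (T2 -> T1) -> T2
usage: n ×1; a ×1; b (bound) ×1; d (bound) ×1
order of uses: n, d, b, a
typing: the term checks, with type (T2 -> T1) -> T2
across the five disciplines: ordered ✗; linear ✓; affine ✓; relevant ✓; unrestricted ✓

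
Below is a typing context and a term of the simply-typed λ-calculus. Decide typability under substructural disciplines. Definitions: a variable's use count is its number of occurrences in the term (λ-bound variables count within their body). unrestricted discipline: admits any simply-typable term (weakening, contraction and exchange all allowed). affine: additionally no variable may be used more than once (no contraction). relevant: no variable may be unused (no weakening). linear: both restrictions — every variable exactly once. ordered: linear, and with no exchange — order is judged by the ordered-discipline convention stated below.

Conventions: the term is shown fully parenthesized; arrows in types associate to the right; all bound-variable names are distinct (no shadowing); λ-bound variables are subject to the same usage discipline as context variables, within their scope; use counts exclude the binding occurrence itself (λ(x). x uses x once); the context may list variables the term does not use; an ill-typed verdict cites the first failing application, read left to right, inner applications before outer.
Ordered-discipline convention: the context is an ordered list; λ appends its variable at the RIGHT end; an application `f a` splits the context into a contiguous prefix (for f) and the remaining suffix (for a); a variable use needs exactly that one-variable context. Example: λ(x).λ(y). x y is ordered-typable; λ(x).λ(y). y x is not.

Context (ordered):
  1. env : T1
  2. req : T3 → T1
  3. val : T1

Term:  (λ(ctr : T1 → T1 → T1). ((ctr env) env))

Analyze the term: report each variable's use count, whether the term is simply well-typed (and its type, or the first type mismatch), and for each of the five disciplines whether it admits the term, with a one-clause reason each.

use counts: env: 2; req: 0; val: 0; ctr [bound]: 1
uses in reading order: ctr, env, env
typing: ✓ — (T1 → T1 → T1) → T1
ordered: ✗, needs contraction — env ×2; needs weakening: req, val unused
linear: ✗, needs contraction — env ×2; needs weakening: req, val unused
affine: ✗, needs contraction — env ×2
relevant: ✗, needs weakening: req, val unused
unrestricted: ✓, well-typed at (T1 → T1 → T1) → T1; no restrictions here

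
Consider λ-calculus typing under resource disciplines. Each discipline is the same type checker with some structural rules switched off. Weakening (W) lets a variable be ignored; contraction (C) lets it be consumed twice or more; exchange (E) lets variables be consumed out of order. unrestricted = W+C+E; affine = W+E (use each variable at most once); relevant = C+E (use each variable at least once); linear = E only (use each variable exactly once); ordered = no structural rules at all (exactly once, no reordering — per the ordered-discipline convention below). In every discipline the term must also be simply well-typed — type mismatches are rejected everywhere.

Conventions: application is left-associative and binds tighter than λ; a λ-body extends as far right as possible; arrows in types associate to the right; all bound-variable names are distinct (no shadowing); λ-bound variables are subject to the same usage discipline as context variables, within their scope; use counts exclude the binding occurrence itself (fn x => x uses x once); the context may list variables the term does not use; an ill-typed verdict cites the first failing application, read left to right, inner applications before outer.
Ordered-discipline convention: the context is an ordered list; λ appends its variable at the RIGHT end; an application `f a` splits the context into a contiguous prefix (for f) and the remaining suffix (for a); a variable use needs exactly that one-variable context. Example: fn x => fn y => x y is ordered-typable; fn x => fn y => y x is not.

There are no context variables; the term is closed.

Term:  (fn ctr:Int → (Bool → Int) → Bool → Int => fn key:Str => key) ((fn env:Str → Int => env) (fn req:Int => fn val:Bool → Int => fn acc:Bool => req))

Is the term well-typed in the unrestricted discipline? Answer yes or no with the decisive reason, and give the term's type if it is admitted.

no — the type mismatch rejects it
usage: ctr (bound): 0, key (bound): 1, env (bound): 1, req (bound): 1, val (bound): 0, acc (bound): 0
uses in reading order: key, env, req
typing: ill-typed: an application expects Str → Int but receives Int → (Bool → Int) → Bool → Int
summary: ordered ✗ | linear ✗ | affine ✗ | relevant ✗ | unrestricted ✗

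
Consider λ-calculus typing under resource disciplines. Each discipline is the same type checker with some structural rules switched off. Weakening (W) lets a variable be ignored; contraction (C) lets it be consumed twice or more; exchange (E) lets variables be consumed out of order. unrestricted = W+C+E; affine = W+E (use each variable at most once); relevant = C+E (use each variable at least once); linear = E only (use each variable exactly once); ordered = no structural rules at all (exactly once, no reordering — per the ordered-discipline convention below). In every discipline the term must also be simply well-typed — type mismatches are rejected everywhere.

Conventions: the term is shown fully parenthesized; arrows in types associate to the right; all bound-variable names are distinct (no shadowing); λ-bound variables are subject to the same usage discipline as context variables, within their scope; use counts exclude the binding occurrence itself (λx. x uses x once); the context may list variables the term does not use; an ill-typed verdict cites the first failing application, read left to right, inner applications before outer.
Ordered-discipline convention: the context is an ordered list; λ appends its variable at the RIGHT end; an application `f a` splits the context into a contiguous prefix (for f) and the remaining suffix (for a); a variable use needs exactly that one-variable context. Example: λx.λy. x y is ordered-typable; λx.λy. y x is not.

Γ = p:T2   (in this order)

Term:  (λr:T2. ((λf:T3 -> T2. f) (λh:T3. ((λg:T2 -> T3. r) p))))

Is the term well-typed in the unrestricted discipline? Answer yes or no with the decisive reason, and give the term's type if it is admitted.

no — not simply typable
use counts: p ×1, r [bound] ×1, f [bound] ×1, h [bound] ×0, g [bound] ×0
use order (left to right): f, r, p
typing: ill-typed: an application expects T2 -> T3 but receives T2
summary: ordered ✗, linear ✗, affine ✗, relevant ✗, unrestricted ✗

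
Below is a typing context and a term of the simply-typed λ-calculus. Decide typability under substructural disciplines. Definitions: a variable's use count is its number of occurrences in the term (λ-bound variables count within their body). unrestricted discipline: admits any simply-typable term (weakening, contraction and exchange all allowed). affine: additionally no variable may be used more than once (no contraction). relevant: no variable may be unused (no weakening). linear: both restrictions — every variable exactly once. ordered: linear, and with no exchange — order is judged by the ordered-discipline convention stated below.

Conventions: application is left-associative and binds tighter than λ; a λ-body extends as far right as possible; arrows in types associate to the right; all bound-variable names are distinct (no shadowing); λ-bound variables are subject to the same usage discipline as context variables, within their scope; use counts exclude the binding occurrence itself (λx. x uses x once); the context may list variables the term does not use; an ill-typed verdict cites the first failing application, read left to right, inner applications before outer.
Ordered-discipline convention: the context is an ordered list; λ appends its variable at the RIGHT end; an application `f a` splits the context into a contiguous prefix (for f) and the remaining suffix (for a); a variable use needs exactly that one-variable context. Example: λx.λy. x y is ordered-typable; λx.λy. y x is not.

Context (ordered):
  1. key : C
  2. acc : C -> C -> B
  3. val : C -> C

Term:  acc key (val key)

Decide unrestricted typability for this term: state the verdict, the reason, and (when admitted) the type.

yes — well-typed at B; no restrictions here; term : B
counts: key=2; acc=1; val=1
order of uses: acc, key, val, key
typing: well-typed at B
all disciplines: ordered ✗ · linear ✗ · affine ✗ · relevant ✓ · unrestricted ✓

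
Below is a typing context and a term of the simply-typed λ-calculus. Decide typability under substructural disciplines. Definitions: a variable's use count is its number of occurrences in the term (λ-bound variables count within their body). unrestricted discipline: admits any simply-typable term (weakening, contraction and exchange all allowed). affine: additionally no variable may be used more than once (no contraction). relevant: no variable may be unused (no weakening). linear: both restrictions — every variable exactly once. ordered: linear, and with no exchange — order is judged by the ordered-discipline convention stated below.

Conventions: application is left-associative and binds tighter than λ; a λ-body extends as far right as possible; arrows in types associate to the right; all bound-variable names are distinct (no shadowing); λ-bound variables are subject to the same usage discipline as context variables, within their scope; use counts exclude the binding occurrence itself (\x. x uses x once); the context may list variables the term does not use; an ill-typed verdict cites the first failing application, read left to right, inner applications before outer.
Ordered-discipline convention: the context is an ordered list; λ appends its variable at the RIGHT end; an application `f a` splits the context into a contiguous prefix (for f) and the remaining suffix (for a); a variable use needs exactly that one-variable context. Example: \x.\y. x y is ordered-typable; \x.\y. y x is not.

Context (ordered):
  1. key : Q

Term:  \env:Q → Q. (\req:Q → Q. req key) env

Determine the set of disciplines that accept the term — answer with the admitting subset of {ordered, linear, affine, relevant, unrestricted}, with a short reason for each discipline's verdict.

admitting disciplines: linear, affine, relevant, unrestricted
counts: key: 1, env [bound]: 1, req [bound]: 1
uses in reading order: req, key, env
typing: well-typed at (Q → Q) → Q
ordered: ✗, needs exchange: uses follow req, key, env
linear: ✓, exactly-once usage across key, env, req
affine: ✓, none of key, env, req used more than once
relevant: ✓, key, env, req: all used, weakening unneeded
unrestricted: ✓, type-checks ((Q → Q) → Q) and nothing is barred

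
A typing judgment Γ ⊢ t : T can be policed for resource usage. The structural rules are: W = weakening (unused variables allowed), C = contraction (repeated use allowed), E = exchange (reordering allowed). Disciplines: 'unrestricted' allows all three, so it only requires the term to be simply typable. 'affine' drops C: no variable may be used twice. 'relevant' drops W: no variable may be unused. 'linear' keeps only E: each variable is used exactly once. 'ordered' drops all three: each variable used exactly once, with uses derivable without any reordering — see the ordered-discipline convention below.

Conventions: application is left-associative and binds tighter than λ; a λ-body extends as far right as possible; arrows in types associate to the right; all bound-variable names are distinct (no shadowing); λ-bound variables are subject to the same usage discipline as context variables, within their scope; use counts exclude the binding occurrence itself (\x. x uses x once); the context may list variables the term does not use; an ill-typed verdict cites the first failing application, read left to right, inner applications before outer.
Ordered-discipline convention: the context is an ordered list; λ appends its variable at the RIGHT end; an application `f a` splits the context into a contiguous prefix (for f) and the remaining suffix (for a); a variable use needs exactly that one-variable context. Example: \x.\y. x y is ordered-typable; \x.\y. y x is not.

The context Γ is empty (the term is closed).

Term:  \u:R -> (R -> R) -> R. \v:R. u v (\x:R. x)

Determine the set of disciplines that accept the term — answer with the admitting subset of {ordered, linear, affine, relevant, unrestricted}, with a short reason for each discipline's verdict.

admitted in: ordered, linear, affine, relevant, unrestricted
use counts: u [bound]=1, v [bound]=1, x [bound]=1
left-to-right use order: u, v, x
typing: the term checks, with type (R -> (R -> R) -> R) -> R -> R
ordered ✓ (u, v, x once each; derivable with no W/C/E)
linear ✓ (each of u, v, x used exactly once)
affine ✓ (none of u, v, x used more than once)
relevant ✓ (u, v, x: all used, weakening unneeded)
unrestricted ✓ (well-typed at (R -> (R -> R) -> R) -> R -> R; no restrictions here)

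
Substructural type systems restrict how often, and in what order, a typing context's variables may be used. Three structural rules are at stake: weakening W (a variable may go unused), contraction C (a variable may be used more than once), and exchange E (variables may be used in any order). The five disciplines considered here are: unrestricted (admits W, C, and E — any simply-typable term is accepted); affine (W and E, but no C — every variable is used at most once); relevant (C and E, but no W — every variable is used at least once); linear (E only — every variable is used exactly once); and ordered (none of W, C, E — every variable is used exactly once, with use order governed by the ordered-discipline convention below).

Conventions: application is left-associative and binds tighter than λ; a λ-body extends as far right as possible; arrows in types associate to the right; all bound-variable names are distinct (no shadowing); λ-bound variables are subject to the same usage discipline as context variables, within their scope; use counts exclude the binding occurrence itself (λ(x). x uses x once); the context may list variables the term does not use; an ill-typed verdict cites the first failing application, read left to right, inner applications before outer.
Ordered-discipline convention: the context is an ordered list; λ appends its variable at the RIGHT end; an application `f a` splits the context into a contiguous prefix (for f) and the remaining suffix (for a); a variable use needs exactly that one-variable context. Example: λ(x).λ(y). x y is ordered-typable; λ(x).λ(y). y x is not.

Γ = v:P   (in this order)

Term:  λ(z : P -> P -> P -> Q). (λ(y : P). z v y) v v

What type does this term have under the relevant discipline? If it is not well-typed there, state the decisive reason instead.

term : (P -> P -> P -> Q) -> Q
use counts: v=3, z [bound]=1, y [bound]=1
uses in reading order: z, v, y, v, v
typing: well-typed — term : (P -> P -> P -> Q) -> Q
all disciplines: ordered ✗, linear ✗, affine ✗, relevant ✓, unrestricted ✓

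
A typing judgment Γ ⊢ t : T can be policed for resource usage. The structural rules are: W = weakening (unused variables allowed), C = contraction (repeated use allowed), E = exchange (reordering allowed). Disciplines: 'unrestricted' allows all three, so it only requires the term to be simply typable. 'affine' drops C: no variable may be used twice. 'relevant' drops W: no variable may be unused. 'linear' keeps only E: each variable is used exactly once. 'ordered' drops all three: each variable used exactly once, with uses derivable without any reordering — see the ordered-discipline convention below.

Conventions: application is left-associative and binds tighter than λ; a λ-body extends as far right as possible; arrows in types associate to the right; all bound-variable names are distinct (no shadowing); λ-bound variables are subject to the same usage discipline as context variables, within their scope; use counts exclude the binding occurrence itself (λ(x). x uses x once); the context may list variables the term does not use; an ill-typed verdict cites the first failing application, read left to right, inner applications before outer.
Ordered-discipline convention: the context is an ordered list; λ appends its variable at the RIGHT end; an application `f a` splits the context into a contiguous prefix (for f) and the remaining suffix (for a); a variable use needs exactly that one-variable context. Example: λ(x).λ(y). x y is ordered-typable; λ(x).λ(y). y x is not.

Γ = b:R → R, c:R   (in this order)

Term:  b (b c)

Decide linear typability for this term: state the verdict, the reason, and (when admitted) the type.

no — repeated use of b ×2
usage: b: 2; c: 1
use order (left to right): b, b, c
typing: well-typed — term : R
summary: ordered ✗ · linear ✗ · affine ✗ · relevant ✓ · unrestricted ✓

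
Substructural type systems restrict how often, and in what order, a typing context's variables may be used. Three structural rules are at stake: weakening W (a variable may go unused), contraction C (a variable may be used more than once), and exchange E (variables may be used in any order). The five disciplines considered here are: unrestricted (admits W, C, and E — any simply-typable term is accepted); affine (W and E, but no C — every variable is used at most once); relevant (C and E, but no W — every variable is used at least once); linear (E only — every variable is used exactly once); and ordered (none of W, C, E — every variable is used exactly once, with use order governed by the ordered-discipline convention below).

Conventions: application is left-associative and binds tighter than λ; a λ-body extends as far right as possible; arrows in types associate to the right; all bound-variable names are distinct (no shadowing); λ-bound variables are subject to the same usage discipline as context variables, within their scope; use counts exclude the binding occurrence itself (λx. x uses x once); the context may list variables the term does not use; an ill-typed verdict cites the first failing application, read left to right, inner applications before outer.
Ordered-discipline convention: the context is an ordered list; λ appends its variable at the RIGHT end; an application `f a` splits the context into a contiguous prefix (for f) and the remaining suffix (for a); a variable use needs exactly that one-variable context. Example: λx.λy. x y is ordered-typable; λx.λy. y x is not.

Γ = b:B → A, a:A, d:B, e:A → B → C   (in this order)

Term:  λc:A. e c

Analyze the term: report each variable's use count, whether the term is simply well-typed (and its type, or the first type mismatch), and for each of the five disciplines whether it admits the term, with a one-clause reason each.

usage: b: 0×, a: 0×, d: 0×, e: 1×, c [bound]: 1×
order of uses: e, c
typing: well-typed at A → B → C
ordered: ✗ — b, a, d never used (weakening)
linear: ✗ — b, a, d never used (weakening)
affine: ✓ — b, a, d, e, c: no repeats, contraction unneeded
relevant: ✗ — b, a, d never used (weakening)
unrestricted: ✓ — well-typed at A → B → C; no restrictions here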